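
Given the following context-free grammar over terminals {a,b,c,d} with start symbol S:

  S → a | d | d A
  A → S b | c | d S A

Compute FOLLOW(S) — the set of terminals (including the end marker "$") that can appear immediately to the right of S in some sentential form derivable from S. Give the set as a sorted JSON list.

FIRST iteration:
iter 1:
  A via A→c: +{c}
  A via A→d S A: +{d}
  S via S→a: +{a}
  S via S→d: +{d}
  FIRST[S]={a,d}  FIRST[A]={c,d}
iter 2:
  A via A→S b: +{a}
  FIRST[S]={a,d}  FIRST[A]={a,c,d}
iter 3: (stable)
  FIRST[S]={a,d}  FIRST[A]={a,c,d}

FOLLOW sets:
seed FOLLOW(S) with $
round 1:
  A→S b: FOLLOW(S) ⊇ FIRST(b) = {b}; new: +{b}
  A→d S A: FOLLOW(S) ⊇ FIRST(A) = {a,c,d}; new: +{a,c,d}
  S→d A: FOLLOW(A) ⊇ FOLLOW(S) ⊇ {$,a,b,c,d}; new: +{$,a,b,c,d}
  FOLLOW[S]={$,a,b,c,d}  FOLLOW[A]={$,a,b,c,d}
round 2: — fixpoint
  FOLLOW[S]={$,a,b,c,d}  FOLLOW[A]={$,a,b,c,d}

FOLLOW(S) = ["$", "a", "b", "c", "d"]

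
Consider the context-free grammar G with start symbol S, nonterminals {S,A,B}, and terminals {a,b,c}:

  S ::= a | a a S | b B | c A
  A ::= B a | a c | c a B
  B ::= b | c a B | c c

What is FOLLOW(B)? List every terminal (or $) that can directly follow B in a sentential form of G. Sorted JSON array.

Compute FIRST by fixpoint:
iter 1:
  A via A→a c: +{a}
  A via A→c a B: +{c}
  B via B→b: +{b}
  B via B→c a B: +{c}
  S via S→a: +{a}
  S via S→b B: +{b}
  S via S→c A: +{c}
  FIRST(S)={a,b,c}  FIRST(A)={a,c}  FIRST(B)={b,c}
iter 2:
  A via A→B a: +{b}
  FIRST(S)={a,b,c}  FIRST(A)={a,b,c}  FIRST(B)={b,c}
iter 3: done
  FIRST(S)={a,b,c}  FIRST(A)={a,b,c}  FIRST(B)={b,c}

FOLLOW iteration:
initialize: $ ∈ FOLLOW(S)
[1]
  A→B a: FOLLOW(B) ⊇ FIRST(a) = {a}; new: +{a}
  S→b B: FOLLOW(B) ⊇ FOLLOW(S) ⊇ {$}; new: +{$}
  S→c A: FOLLOW(A) ⊇ FOLLOW(S) ⊇ {$}; new: +{$}
  S: {$}  A: {$}  B: {$,a}
[2] (no change)
  S: {$}  A: {$}  B: {$,a}

FOLLOW(B) = ["$", "a"]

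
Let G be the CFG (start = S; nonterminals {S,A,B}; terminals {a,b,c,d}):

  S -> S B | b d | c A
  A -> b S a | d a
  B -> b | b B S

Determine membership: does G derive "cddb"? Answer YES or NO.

CNF form of G:
  S -> S B | T0 T2 | T3 A
  A -> T0 X4 | T2 T1
  B -> T0 X5 | b
  T0 -> b
  T1 -> a
  T2 -> d
  T3 -> c
  X4 -> S T1
  X5 -> B S

CYK fill:
  [0..0]={T3}  "c"  orig:{}
  [1..1]={T2}  "d"  orig:{}
  [2..2]={T2}  "d"  orig:{}
  [3..3]={B,T0}  "b"  orig:{B}
  [0..1]=∅  "cd"
  [1..2]=∅  "dd"
  [2..3]=∅  "db"
  [0..2]=∅  "cdd"
  [1..3]=∅  "ddb"
  [0..3]=∅  "cddb"

S ∉ T[0,3] ⇒ NO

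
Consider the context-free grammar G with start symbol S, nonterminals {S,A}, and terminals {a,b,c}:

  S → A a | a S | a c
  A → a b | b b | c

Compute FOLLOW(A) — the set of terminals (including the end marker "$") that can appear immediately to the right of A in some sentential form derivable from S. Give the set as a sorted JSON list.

FIRST iteration:
pass 1:
  A via A→a b: +{a}
  A via A→b b: +{b}
  A via A→c: +{c}
  S via S→A a: +{a,b,c}
  FIRST[S]={a,b,c}  FIRST[A]={a,b,c}
pass 2: — fixpoint
  FIRST[S]={a,b,c}  FIRST[A]={a,b,c}

FOLLOW sets:
seed FOLLOW(S) with $
pass 1:
  S→A a: FOLLOW(A) ⊇ FIRST(a) = {a}; new: +{a}
  FOLLOW[S]={$}  FOLLOW[A]={a}
pass 2: (stable)
  FOLLOW[S]={$}  FOLLOW[A]={a}

FOLLOW(A) = ["a"]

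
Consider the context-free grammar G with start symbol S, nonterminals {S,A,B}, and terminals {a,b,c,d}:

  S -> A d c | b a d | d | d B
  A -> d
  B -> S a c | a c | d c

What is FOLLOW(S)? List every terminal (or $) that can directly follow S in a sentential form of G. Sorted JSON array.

FIRST sets, iterate to fixpoint:
[1]
  A via A→d: +{d}
  B via B→a c: +{a}
  B via B→d c: +{d}
  S via S→A d c: +{d}
  S via S→b a d: +{b}
  FIRST(S)={b,d}  FIRST(A)={d}  FIRST(B)={a,d}
[2]
  B via B→S a c: +{b}
  FIRST(S)={b,d}  FIRST(A)={d}  FIRST(B)={a,b,d}
[3] (no change)
  FIRST(S)={b,d}  FIRST(A)={d}  FIRST(B)={a,b,d}

Compute FOLLOW by fixpoint:
initialize: $ ∈ FOLLOW(S)
[1]
  B→S a c: FOLLOW(S) ⊇ FIRST(a) = {a}; new: +{a}
  S→A d c: FOLLOW(A) ⊇ FIRST(d) = {d}; new: +{d}
  S→d B: FOLLOW(B) ⊇ FOLLOW(S) ⊇ {$,a}; new: +{$,a}
  S: {$,a}  A: {d}  B: {$,a}
[2] (stable)
  S: {$,a}  A: {d}  B: {$,a}

FOLLOW(S) = ["$", "a"]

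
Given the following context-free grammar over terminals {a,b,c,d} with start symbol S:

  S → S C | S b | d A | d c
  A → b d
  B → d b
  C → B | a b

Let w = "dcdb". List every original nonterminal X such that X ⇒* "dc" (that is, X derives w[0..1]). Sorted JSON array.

Convert to CNF:
  S -> S C | S T0 | T1 A | T1 T3
  A -> T0 T1
  B -> T1 T0
  C -> T1 T0 | T2 T0
  T0 -> b
  T1 -> d
  T2 -> a
  T3 -> c

Fill CYK table bottom-up (cells [i..j] with 0 ≤ i ≤ j ≤ 1 only):
  [0..0]={T1}  "d"  orig:{}
  [1..1]={T3}  "c"  orig:{}
  [0..1]={S}  "dc"

Original NTs in T[0,1] deriving "dc": ["S"]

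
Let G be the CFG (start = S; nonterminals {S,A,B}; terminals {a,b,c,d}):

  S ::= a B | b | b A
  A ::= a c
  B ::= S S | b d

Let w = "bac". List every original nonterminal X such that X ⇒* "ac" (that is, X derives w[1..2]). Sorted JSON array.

CNF form of G:
  S -> T0 B | T2 A | b
  A -> T0 T1
  B -> S S | T2 T3
  T0 -> a
  T1 -> c
  T2 -> b
  T3 -> d

Fill CYK table bottom-up, restricted to cells inside w[1..2]:
  [1..1]={T0}  "a"  orig:{}
  [2..2]={T1}  "c"  orig:{}
  [1..2]={A}  "ac"

Original NTs in T[1,2] deriving "ac": ["A"]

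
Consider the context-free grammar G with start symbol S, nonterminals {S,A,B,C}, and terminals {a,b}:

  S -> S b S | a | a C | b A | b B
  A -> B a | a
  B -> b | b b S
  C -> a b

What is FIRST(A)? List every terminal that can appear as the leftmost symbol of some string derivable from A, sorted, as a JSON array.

FIRST iteration:
iter 1:
  A via A→a: +{a}
  B via B→b: +{b}
  C via C→a b: +{a}
  S via S→a: +{a}
  S via S→b A: +{b}
  S: {a,b}  A: {a}  B: {b}  C: {a}
iter 2:
  A via A→B a: +{b}
  S: {a,b}  A: {a,b}  B: {b}  C: {a}
iter 3: (no change)
  S: {a,b}  A: {a,b}  B: {b}  C: {a}

FIRST(A) = ["a", "b"]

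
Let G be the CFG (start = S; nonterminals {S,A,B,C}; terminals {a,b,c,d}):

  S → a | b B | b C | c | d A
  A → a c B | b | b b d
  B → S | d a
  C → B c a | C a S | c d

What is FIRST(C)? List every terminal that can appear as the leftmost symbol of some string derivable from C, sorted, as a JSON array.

FIRST sets, iterate to fixpoint:
iter 1:
  A via A→a c B: +{a}
  A via A→b: +{b}
  B via B→d a: +{d}
  C via C→B c a: +{d}
  C via C→c d: +{c}
  S via S→a: +{a}
  S via S→b B: +{b}
  S via S→c: +{c}
  S via S→d A: +{d}
  S: {a,b,c,d}  A: {a,b}  B: {d}  C: {c,d}
iter 2:
  B via B→S: +{a,b,c}
  C via C→B c a: +{a,b}
  S: {a,b,c,d}  A: {a,b}  B: {a,b,c,d}  C: {a,b,c,d}
iter 3: (stable)
  S: {a,b,c,d}  A: {a,b}  B: {a,b,c,d}  C: {a,b,c,d}

FIRST(C) = ["a", "b", "c", "d"]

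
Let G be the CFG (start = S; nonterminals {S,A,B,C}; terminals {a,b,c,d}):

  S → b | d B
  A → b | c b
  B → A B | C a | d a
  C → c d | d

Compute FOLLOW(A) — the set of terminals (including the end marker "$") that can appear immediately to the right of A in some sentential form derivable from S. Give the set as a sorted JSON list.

Compute FIRST by fixpoint:
round 1:
  A via A→b: +{b}
  A via A→c b: +{c}
  B via B→A B: +{b,c}
  B via B→d a: +{d}
  C via C→c d: +{c}
  C via C→d: +{d}
  S via S→b: +{b}
  S via S→d B: +{d}
  S: {b,d}  A: {b,c}  B: {b,c,d}  C: {c,d}
round 2: done
  S: {b,d}  A: {b,c}  B: {b,c,d}  C: {c,d}

FOLLOW iteration:
seed FOLLOW(S) with $
pass 1:
  B→A B: FOLLOW(A) ⊇ FIRST(B) = {b,c,d}; new: +{b,c,d}
  B→C a: FOLLOW(C) ⊇ FIRST(a) = {a}; new: +{a}
  S→d B: FOLLOW(B) ⊇ FOLLOW(S) ⊇ {$}; new: +{$}
  FOLLOW(S)={$}  FOLLOW(A)={b,c,d}  FOLLOW(B)={$}  FOLLOW(C)={a}
pass 2: — fixpoint
  FOLLOW(S)={$}  FOLLOW(A)={b,c,d}  FOLLOW(B)={$}  FOLLOW(C)={a}

FOLLOW(A) = ["b", "c", "d"]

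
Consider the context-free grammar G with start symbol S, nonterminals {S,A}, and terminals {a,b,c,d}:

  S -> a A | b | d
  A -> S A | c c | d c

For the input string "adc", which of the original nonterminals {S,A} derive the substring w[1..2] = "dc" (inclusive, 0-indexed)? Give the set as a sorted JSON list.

CNF form of G:
  S -> T2 A | b | d
  A -> S A | T0 T0 | T1 T0
  T0 -> c
  T1 -> d
  T2 -> a

CYK fill, restricted to cells inside w[1..2]:
  T[1,1] 'd' = {S,T1}  orig:{S}
  T[2,2] 'c' = {T0}  orig:{}
  T[1,2] 'dc' = {A}

Original NTs in T[1,2] deriving "dc": ["A"]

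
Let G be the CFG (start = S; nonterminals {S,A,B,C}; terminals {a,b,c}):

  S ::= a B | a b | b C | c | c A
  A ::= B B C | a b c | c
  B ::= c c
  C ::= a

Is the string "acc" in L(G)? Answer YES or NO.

Convert to CNF:
  S -> T0 B | T0 T1 | T1 C | T2 A | c
  A -> B X3 | T0 X4 | c
  B -> T2 T2
  C -> a
  T0 -> a
  T1 -> b
  T2 -> c
  X3 -> B C
  X4 -> T1 T2

Fill CYK table bottom-up:
  cell(0,0) a: {C,T0}  orig:{C}
  cell(1,1) c: {A,S,T2}  orig:{A,S}
  cell(2,2) c: {A,S,T2}  orig:{A,S}
  cell(0,1) ac: ∅
  cell(1,2) cc: {B,S}
  cell(0,2) acc: {S}

S ∈ T[0,2] ⇒ YES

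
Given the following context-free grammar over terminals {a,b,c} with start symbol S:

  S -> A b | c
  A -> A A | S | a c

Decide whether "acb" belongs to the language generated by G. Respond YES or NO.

Convert to CNF:
  S -> A T0 | c
  A -> A A | A T0 | T1 T2 | c
  T0 -> b
  T1 -> a
  T2 -> c

CYK fill:
  cell(0,0) a: {T1}  orig:{}
  cell(1,1) c: {A,S,T2}  orig:{A,S}
  cell(2,2) b: {T0}  orig:{}
  cell(0,1) ac: {A}
  cell(1,2) cb: {A,S}
  cell(0,2) acb: {A,S}

S ∈ T[0,2] ⇒ YES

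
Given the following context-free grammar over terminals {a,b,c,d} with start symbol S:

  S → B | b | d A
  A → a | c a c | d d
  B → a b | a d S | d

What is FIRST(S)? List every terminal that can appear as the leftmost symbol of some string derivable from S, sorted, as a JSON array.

FIRST sets, iterate to fixpoint:
[1]
  A via A→a: +{a}
  A via A→c a c: +{c}
  A via A→d d: +{d}
  B via B→a b: +{a}
  B via B→d: +{d}
  S via S→B: +{a,d}
  S via S→b: +{b}
  FIRST(S)={a,b,d}  FIRST(A)={a,c,d}  FIRST(B)={a,d}
[2] (stable)
  FIRST(S)={a,b,d}  FIRST(A)={a,c,d}  FIRST(B)={a,d}

FIRST(S) = ["a", "b", "d"]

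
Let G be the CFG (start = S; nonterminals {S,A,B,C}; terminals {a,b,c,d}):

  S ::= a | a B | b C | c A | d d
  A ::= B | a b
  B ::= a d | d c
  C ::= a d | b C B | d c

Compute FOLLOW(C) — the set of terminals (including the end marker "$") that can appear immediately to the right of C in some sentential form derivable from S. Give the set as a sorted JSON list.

FIRST sets, iterate to fixpoint:
iter 1:
  A via A→a b: +{a}
  B via B→a d: +{a}
  B via B→d c: +{d}
  C via C→a d: +{a}
  C via C→b C B: +{b}
  C via C→d c: +{d}
  S via S→a: +{a}
  S via S→b C: +{b}
  S via S→c A: +{c}
  S via S→d d: +{d}
  FIRST(S)={a,b,c,d}  FIRST(A)={a}  FIRST(B)={a,d}  FIRST(C)={a,b,d}
iter 2:
  A via A→B: +{d}
  FIRST(S)={a,b,c,d}  FIRST(A)={a,d}  FIRST(B)={a,d}  FIRST(C)={a,b,d}
iter 3: (stable)
  FIRST(S)={a,b,c,d}  FIRST(A)={a,d}  FIRST(B)={a,d}  FIRST(C)={a,b,d}

Compute FOLLOW by fixpoint:
FOLLOW(S) := {$}
iter 1:
  C→b C B: FOLLOW(C) ⊇ FIRST(B) = {a,d}; new: +{a,d}
  C→b C B: FOLLOW(B) ⊇ FOLLOW(C) ⊇ {a,d}; new: +{a,d}
  S→a B: FOLLOW(B) ⊇ FOLLOW(S) ⊇ {$}; new: +{$}
  S→b C: FOLLOW(C) ⊇ FOLLOW(S) ⊇ {$}; new: +{$}
  S→c A: FOLLOW(A) ⊇ FOLLOW(S) ⊇ {$}; new: +{$}
  FOLLOW(S)={$}  FOLLOW(A)={$}  FOLLOW(B)={$,a,d}  FOLLOW(C)={$,a,d}
iter 2: — fixpoint
  FOLLOW(S)={$}  FOLLOW(A)={$}  FOLLOW(B)={$,a,d}  FOLLOW(C)={$,a,d}

FOLLOW(C) = ["$", "a", "d"]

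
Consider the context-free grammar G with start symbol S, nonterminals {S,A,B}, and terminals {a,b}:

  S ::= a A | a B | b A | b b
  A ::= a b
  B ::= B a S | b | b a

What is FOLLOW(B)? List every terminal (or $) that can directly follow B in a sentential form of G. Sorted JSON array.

FIRST iteration:
iter 1:
  A via A→a b: +{a}
  B via B→b: +{b}
  S via S→a A: +{a}
  S via S→b A: +{b}
  S: {a,b}  A: {a}  B: {b}
iter 2: (stable)
  S: {a,b}  A: {a}  B: {b}

Compute FOLLOW by fixpoint:
seed FOLLOW(S) with $
round 1:
  B→B a S: FOLLOW(B) ⊇ FIRST(a) = {a}; new: +{a}
  B→B a S: FOLLOW(S) ⊇ FOLLOW(B) ⊇ {a}; new: +{a}
  S→a A: FOLLOW(A) ⊇ FOLLOW(S) ⊇ {$,a}; new: +{$,a}
  S→a B: FOLLOW(B) ⊇ FOLLOW(S) ⊇ {$,a}; new: +{$}
  FOLLOW(S)={$,a}  FOLLOW(A)={$,a}  FOLLOW(B)={$,a}
round 2: (stable)
  FOLLOW(S)={$,a}  FOLLOW(A)={$,a}  FOLLOW(B)={$,a}

FOLLOW(B) = ["$", "a"]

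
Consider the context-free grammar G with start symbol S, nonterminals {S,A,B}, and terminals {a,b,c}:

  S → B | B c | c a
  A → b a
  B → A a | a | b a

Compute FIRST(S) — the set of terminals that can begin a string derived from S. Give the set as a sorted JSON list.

FIRST sets, iterate to fixpoint:
[1]
  A via A→b a: +{b}
  B via B→A a: +{b}
  B via B→a: +{a}
  S via S→B: +{a,b}
  S via S→c a: +{c}
  FIRST[S]={a,b,c}  FIRST[A]={b}  FIRST[B]={a,b}
[2] — fixpoint
  FIRST[S]={a,b,c}  FIRST[A]={b}  FIRST[B]={a,b}

FIRST(S) = ["a", "b", "c"]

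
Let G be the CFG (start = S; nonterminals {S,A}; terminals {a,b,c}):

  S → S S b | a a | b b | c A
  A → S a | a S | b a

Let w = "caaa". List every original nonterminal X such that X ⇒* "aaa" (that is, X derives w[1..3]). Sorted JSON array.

CNF form of G:
  S -> S X3 | T0 T0 | T1 T1 | T2 A
  A -> S T0 | T0 S | T1 T0
  T0 -> a
  T1 -> b
  T2 -> c
  X3 -> S T1

Fill CYK table bottom-up (cells [i..j] with 1 ≤ i ≤ j ≤ 3 only):
  T[1,1] 'a' = {T0}  orig:{}
  T[2,2] 'a' = {T0}  orig:{}
  T[3,3] 'a' = {T0}  orig:{}
  T[1,2] 'aa' = {S}
  T[2,3] 'aa' = {S}
  T[1,3] 'aaa' = {A}

Original NTs in T[1,3] deriving "aaa": ["A"]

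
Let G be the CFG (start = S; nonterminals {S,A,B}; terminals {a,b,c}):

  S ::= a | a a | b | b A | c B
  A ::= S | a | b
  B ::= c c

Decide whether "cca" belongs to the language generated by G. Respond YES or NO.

CNF form of G:
  S -> T0 T0 | T1 A | T2 B | a | b
  A -> T0 T0 | T1 A | T2 B | a | b
  B -> T2 T2
  T0 -> a
  T1 -> b
  T2 -> c

CYK table (by increasing span):
  [0..0]={T2}  "c"  orig:{}
  [1..1]={T2}  "c"  orig:{}
  [2..2]={A,S,T0}  "a"  orig:{A,S}
  [0..1]={B}  "cc"
  [1..2]=∅  "ca"
  [0..2]=∅  "cca"

S ∉ T[0,2] ⇒ NO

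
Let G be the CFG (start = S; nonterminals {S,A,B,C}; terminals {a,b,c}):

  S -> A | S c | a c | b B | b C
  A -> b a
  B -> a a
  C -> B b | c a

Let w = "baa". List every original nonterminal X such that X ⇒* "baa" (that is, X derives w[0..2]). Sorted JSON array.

CNF form of G:
  S -> S T2 | T0 B | T0 C | T0 T1 | T1 T2
  A -> T0 T1
  B -> T1 T1
  C -> B T0 | T2 T1
  T0 -> b
  T1 -> a
  T2 -> c

CYK table (by increasing span) (cells [i..j] with 0 ≤ i ≤ j ≤ 2 only):
  [0..0]={T0}  "b"  orig:{}
  [1..1]={T1}  "a"  orig:{}
  [2..2]={T1}  "a"  orig:{}
  [0..1]={A,S}  "ba"
  [1..2]={B}  "aa"
  [0..2]={S}  "baa"

Original NTs in T[0,2] deriving "baa": ["S"]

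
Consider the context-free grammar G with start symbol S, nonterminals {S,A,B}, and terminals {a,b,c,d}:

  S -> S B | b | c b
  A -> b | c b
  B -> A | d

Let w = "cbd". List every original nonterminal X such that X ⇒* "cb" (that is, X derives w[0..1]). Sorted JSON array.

CNF form of G:
  S -> S B | T0 T1 | b
  A -> T0 T1 | b
  B -> T0 T1 | b | d
  T0 -> c
  T1 -> b

CYK table (by increasing span) (cells [i..j] with 0 ≤ i ≤ j ≤ 1 only):
  cell(0,0) c: {T0}  orig:{}
  cell(1,1) b: {A,B,S,T1}  orig:{A,B,S}
  cell(0,1) cb: {A,B,S}

Original NTs in T[0,1] deriving "cb": ["A", "B", "S"]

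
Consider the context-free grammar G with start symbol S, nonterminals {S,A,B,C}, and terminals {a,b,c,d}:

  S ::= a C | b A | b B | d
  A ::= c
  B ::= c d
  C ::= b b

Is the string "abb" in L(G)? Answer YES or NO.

CNF form of G:
  S -> T2 A | T2 B | T3 C | d
  A -> c
  B -> T0 T1
  C -> T2 T2
  T0 -> c
  T1 -> d
  T2 -> b
  T3 -> a

CYK table (by increasing span):
  cell(0,0) a: {T3}  orig:{}
  cell(1,1) b: {T2}  orig:{}
  cell(2,2) b: {T2}  orig:{}
  cell(0,1) ab: ∅
  cell(1,2) bb: {C}
  cell(0,2) abb: {S}

S ∈ T[0,2] ⇒ YES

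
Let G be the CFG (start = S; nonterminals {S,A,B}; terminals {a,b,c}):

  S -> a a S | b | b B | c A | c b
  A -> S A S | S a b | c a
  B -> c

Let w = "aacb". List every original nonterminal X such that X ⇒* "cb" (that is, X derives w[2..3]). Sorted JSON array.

CNF form of G:
  S -> T0 X5 | T1 B | T2 A | T2 T1 | b
  A -> S X3 | S X4 | T2 T0
  B -> c
  T0 -> a
  T1 -> b
  T2 -> c
  X3 -> A S
  X4 -> T0 T1
  X5 -> T0 S

CYK fill (cells [i..j] with 2 ≤ i ≤ j ≤ 3 only):
  T[2,2] 'c' = {B,T2}  orig:{B}
  T[3,3] 'b' = {S,T1}  orig:{S}
  T[2,3] 'cb' = {S}

Original NTs in T[2,3] deriving "cb": ["S"]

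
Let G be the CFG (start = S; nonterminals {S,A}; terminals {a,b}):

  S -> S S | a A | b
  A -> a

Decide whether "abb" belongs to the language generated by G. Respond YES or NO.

CNF form of G:
  S -> S S | T0 A | b
  A -> a
  T0 -> a

CYK table (by increasing span):
  cell(0,0) a: {A,T0}  orig:{A}
  cell(1,1) b: {S}
  cell(2,2) b: {S}
  cell(0,1) ab: ∅
  cell(1,2) bb: {S}
  cell(0,2) abb: ∅

S ∉ T[0,2] ⇒ NO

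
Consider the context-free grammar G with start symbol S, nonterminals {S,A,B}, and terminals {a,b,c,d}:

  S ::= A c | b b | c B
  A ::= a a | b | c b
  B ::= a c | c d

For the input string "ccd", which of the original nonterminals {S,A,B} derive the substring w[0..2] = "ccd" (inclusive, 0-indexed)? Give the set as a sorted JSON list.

Convert to CNF:
  S -> A T1 | T1 B | T2 T2
  A -> T0 T0 | T1 T2 | b
  B -> T0 T1 | T1 T3
  T0 -> a
  T1 -> c
  T2 -> b
  T3 -> d

Fill CYK table bottom-up — only the sub-triangle for w[0..2]:
  [0..0]={T1}  "c"  orig:{}
  [1..1]={T1}  "c"  orig:{}
  [2..2]={T3}  "d"  orig:{}
  [0..1]=∅  "cc"
  [1..2]={B}  "cd"
  [0..2]={S}  "ccd"

Original NTs in T[0,2] deriving "ccd": ["S"]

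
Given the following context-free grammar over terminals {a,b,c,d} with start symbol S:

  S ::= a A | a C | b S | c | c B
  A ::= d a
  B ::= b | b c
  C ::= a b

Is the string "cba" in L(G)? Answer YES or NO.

Convert to CNF:
  S -> T1 A | T1 C | T2 S | T3 B | c
  A -> T0 T1
  B -> T2 T3 | b
  C -> T1 T2
  T0 -> d
  T1 -> a
  T2 -> b
  T3 -> c

Fill CYK table bottom-up:
  [0..0]={S,T3}  "c"  orig:{S}
  [1..1]={B,T2}  "b"  orig:{B}
  [2..2]={T1}  "a"  orig:{}
  [0..1]={S}  "cb"
  [1..2]=∅  "ba"
  [0..2]=∅  "cba"

S ∉ T[0,2] ⇒ NO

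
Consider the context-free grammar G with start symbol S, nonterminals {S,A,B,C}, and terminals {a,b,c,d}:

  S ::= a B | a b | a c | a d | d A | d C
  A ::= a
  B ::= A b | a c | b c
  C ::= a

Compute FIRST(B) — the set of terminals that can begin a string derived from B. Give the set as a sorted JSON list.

FIRST iteration:
pass 1:
  A via A→a: +{a}
  B via B→A b: +{a}
  B via B→b c: +{b}
  C via C→a: +{a}
  S via S→a B: +{a}
  S via S→d A: +{d}
  FIRST[S]={a,d}  FIRST[A]={a}  FIRST[B]={a,b}  FIRST[C]={a}
pass 2: — fixpoint
  FIRST[S]={a,d}  FIRST[A]={a}  FIRST[B]={a,b}  FIRST[C]={a}

FIRST(B) = ["a", "b"]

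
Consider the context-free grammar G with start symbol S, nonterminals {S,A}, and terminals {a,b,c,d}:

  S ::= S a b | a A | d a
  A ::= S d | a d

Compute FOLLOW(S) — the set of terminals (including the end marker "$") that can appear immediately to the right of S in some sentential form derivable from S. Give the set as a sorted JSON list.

FIRST sets, iterate to fixpoint:
pass 1:
  A via A→a d: +{a}
  S via S→a A: +{a}
  S via S→d a: +{d}
  FIRST(S)={a,d}  FIRST(A)={a}
pass 2:
  A via A→S d: +{d}
  FIRST(S)={a,d}  FIRST(A)={a,d}
pass 3: (no change)
  FIRST(S)={a,d}  FIRST(A)={a,d}

Compute FOLLOW by fixpoint:
FOLLOW(S) := {$}
iter 1:
  A→S d: FOLLOW(S) ⊇ FIRST(d) = {d}; new: +{d}
  S→S a b: FOLLOW(S) ⊇ FIRST(a) = {a}; new: +{a}
  S→a A: FOLLOW(A) ⊇ FOLLOW(S) ⊇ {$,a,d}; new: +{$,a,d}
  FOLLOW[S]={$,a,d}  FOLLOW[A]={$,a,d}
iter 2: (stable)
  FOLLOW[S]={$,a,d}  FOLLOW[A]={$,a,d}

FOLLOW(S) = ["$", "a", "d"]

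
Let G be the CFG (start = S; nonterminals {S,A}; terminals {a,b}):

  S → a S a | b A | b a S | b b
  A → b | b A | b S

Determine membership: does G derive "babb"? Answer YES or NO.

Convert to CNF:
  S -> T0 A | T0 T0 | T0 X3 | T1 X2
  A -> T0 A | T0 S | b
  T0 -> b
  T1 -> a
  X2 -> S T1
  X3 -> T1 S

Fill CYK table bottom-up:
  [0..0]={A,T0}  "b"  orig:{A}
  [1..1]={T1}  "a"  orig:{}
  [2..2]={A,T0}  "b"  orig:{A}
  [3..3]={A,T0}  "b"  orig:{A}
  [0..1]=∅  "ba"
  [1..2]=∅  "ab"
  [2..3]={A,S}  "bb"
  [0..2]=∅  "bab"
  [1..3]={X3}  "abb"  orig:{}
  [0..3]={S}  "babb"

S ∈ T[0,3] ⇒ YES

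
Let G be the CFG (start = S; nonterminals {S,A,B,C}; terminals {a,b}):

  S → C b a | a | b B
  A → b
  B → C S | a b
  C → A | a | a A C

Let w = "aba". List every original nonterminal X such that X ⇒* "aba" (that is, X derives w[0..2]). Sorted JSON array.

CNF form of G:
  S -> C X3 | T1 B | a
  A -> b
  B -> C S | T0 T1
  C -> T0 X2 | a | b
  T0 -> a
  T1 -> b
  X2 -> A C
  X3 -> T1 T0

Fill CYK table bottom-up (cells [i..j] with 0 ≤ i ≤ j ≤ 2 only):
  cell(0,0) a: {C,S,T0}  orig:{C,S}
  cell(1,1) b: {A,C,T1}  orig:{A,C}
  cell(2,2) a: {C,S,T0}  orig:{C,S}
  cell(0,1) ab: {B}
  cell(1,2) ba: {B,X2,X3}  orig:{B}
  cell(0,2) aba: {C,S}

Original NTs in T[0,2] deriving "aba": ["C", "S"]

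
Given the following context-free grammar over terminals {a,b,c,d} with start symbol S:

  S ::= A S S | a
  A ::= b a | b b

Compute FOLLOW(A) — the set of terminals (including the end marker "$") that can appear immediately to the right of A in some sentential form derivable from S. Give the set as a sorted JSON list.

FIRST iteration:
[1]
  A via A→b a: +{b}
  S via S→A S S: +{b}
  S via S→a: +{a}
  FIRST[S]={a,b}  FIRST[A]={b}
[2] done
  FIRST[S]={a,b}  FIRST[A]={b}

Compute FOLLOW by fixpoint:
initialize: $ ∈ FOLLOW(S)
[1]
  S→A S S: FOLLOW(A) ⊇ FIRST(S) = {a,b}; new: +{a,b}
  S→A S S: FOLLOW(S) ⊇ FIRST(S) = {a,b}; new: +{a,b}
  FOLLOW(S)={$,a,b}  FOLLOW(A)={a,b}
[2] done
  FOLLOW(S)={$,a,b}  FOLLOW(A)={a,b}

FOLLOW(A) = ["a", "b"]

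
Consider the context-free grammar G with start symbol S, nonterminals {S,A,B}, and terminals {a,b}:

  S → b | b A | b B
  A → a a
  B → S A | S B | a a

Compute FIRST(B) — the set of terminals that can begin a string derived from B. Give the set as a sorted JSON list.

FIRST sets, iterate to fixpoint:
[1]
  A via A→a a: +{a}
  B via B→a a: +{a}
  S via S→b: +{b}
  S: {b}  A: {a}  B: {a}
[2]
  B via B→S A: +{b}
  S: {b}  A: {a}  B: {a,b}
[3] — fixpoint
  S: {b}  A: {a}  B: {a,b}

FIRST(B) = ["a", "b"]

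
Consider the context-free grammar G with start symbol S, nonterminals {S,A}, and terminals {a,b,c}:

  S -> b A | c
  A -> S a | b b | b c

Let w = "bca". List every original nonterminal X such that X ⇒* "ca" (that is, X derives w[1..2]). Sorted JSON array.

Convert to CNF:
  S -> T1 A | c
  A -> S T0 | T1 T1 | T1 T2
  T0 -> a
  T1 -> b
  T2 -> c

Fill CYK table bottom-up — only the sub-triangle for w[1..2]:
  T[1,1] 'c' = {S,T2}  orig:{S}
  T[2,2] 'a' = {T0}  orig:{}
  T[1,2] 'ca' = {A}

Original NTs in T[1,2] deriving "ca": ["A"]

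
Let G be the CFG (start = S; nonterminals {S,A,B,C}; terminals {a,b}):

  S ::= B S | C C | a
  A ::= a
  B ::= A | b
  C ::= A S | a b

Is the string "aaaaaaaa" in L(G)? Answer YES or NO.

Convert to CNF:
  S -> B S | C C | a
  A -> a
  B -> a | b
  C -> A S | T0 T1
  T0 -> a
  T1 -> b

Fill CYK table bottom-up:
  cell(0,0) a: {A,B,S,T0}  orig:{A,B,S}
  cell(1,1) a: {A,B,S,T0}  orig:{A,B,S}
  cell(2,2) a: {A,B,S,T0}  orig:{A,B,S}
  cell(3,3) a: {A,B,S,T0}  orig:{A,B,S}
  cell(4,4) a: {A,B,S,T0}  orig:{A,B,S}
  cell(5,5) a: {A,B,S,T0}  orig:{A,B,S}
  cell(6,6) a: {A,B,S,T0}  orig:{A,B,S}
  cell(7,7) a: {A,B,S,T0}  orig:{A,B,S}
  cell(0,1) aa: {C,S}
  cell(1,2) aa: {C,S}
  cell(2,3) aa: {C,S}
  cell(3,4) aa: {C,S}
  cell(4,5) aa: {C,S}
  cell(5,6) aa: {C,S}
  cell(6,7) aa: {C,S}
  cell(0,2) aaa: {C,S}
  cell(1,3) aaa: {C,S}
  cell(2,4) aaa: {C,S}
  cell(3,5) aaa: {C,S}
  cell(4,6) aaa: {C,S}
  cell(5,7) aaa: {C,S}
  cell(0,3) aaaa: {C,S}
  cell(1,4) aaaa: {C,S}
  cell(2,5) aaaa: {C,S}
  cell(3,6) aaaa: {C,S}
  cell(4,7) aaaa: {C,S}
  cell(0,4) aaaaa: {C,S}
  cell(1,5) aaaaa: {C,S}
  cell(2,6) aaaaa: {C,S}
  cell(3,7) aaaaa: {C,S}
  cell(0,5) aaaaaa: {C,S}
  cell(1,6) aaaaaa: {C,S}
  cell(2,7) aaaaaa: {C,S}
  cell(0,6) aaaaaaa: {C,S}
  cell(1,7) aaaaaaa: {C,S}
  cell(0,7) aaaaaaaa: {C,S}

S ∈ T[0,7] ⇒ YES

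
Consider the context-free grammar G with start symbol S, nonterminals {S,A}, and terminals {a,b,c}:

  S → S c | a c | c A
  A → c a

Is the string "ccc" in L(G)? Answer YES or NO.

CNF form of G:
  S -> S T0 | T0 A | T1 T0
  A -> T0 T1
  T0 -> c
  T1 -> a

CYK table (by increasing span):
  [0..0]={T0}  "c"  orig:{}
  [1..1]={T0}  "c"  orig:{}
  [2..2]={T0}  "c"  orig:{}
  [0..1]=∅  "cc"
  [1..2]=∅  "cc"
  [0..2]=∅  "ccc"

S ∉ T[0,2] ⇒ NO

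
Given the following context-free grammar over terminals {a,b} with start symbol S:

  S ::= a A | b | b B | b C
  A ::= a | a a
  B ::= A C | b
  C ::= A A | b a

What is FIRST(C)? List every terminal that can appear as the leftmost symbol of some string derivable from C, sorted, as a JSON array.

FIRST iteration:
iter 1:
  A via A→a: +{a}
  B via B→A C: +{a}
  B via B→b: +{b}
  C via C→A A: +{a}
  C via C→b a: +{b}
  S via S→a A: +{a}
  S via S→b: +{b}
  FIRST(S)={a,b}  FIRST(A)={a}  FIRST(B)={a,b}  FIRST(C)={a,b}
iter 2: done
  FIRST(S)={a,b}  FIRST(A)={a}  FIRST(B)={a,b}  FIRST(C)={a,b}

FIRST(C) = ["a", "b"]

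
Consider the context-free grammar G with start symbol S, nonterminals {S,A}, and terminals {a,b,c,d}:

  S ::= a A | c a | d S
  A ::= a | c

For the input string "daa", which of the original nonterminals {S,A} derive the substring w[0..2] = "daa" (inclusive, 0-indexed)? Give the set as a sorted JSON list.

Convert to CNF:
  S -> T0 A | T1 T0 | T2 S
  A -> a | c
  T0 -> a
  T1 -> c
  T2 -> d

CYK table (by increasing span) — only the sub-triangle for w[0..2]:
  [0..0]={T2}  "d"  orig:{}
  [1..1]={A,T0}  "a"  orig:{A}
  [2..2]={A,T0}  "a"  orig:{A}
  [0..1]=∅  "da"
  [1..2]={S}  "aa"
  [0..2]={S}  "daa"

Original NTs in T[0,2] deriving "daa": ["S"]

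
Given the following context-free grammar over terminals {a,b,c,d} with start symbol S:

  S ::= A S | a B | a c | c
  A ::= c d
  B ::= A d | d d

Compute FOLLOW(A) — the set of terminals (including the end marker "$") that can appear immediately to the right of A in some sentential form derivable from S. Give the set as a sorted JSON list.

Compute FIRST by fixpoint:
iter 1:
  A via A→c d: +{c}
  B via B→A d: +{c}
  B via B→d d: +{d}
  S via S→A S: +{c}
  S via S→a B: +{a}
  FIRST(S)={a,c}  FIRST(A)={c}  FIRST(B)={c,d}
iter 2: — fixpoint
  FIRST(S)={a,c}  FIRST(A)={c}  FIRST(B)={c,d}

FOLLOW iteration:
seed FOLLOW(S) with $
[1]
  B→A d: FOLLOW(A) ⊇ FIRST(d) = {d}; new: +{d}
  S→A S: FOLLOW(A) ⊇ FIRST(S) = {a,c}; new: +{a,c}
  S→a B: FOLLOW(B) ⊇ FOLLOW(S) ⊇ {$}; new: +{$}
  FOLLOW[S]={$}  FOLLOW[A]={a,c,d}  FOLLOW[B]={$}
[2] — fixpoint
  FOLLOW[S]={$}  FOLLOW[A]={a,c,d}  FOLLOW[B]={$}

FOLLOW(A) = ["a", "c", "d"]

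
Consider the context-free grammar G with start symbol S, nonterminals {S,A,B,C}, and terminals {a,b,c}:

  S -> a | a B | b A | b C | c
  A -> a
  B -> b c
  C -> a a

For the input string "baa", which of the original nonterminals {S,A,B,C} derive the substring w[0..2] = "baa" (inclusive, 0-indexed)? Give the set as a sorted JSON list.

CNF form of G:
  S -> T0 A | T0 C | T2 B | a | c
  A -> a
  B -> T0 T1
  C -> T2 T2
  T0 -> b
  T1 -> c
  T2 -> a

CYK table (by increasing span) — only the sub-triangle for w[0..2]:
  T[0,0] 'b' = {T0}  orig:{}
  T[1,1] 'a' = {A,S,T2}  orig:{A,S}
  T[2,2] 'a' = {A,S,T2}  orig:{A,S}
  T[0,1] 'ba' = {S}
  T[1,2] 'aa' = {C}
  T[0,2] 'baa' = {S}

Original NTs in T[0,2] deriving "baa": ["S"]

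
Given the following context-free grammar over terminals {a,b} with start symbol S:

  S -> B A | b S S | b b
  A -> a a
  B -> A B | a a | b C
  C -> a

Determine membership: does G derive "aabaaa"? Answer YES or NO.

Convert to CNF:
  S -> B A | T1 T1 | T1 X2
  A -> T0 T0
  B -> A B | T0 T0 | T1 C
  C -> a
  T0 -> a
  T1 -> b
  X2 -> S S

CYK table (by increasing span):
  [0..0]={C,T0}  "a"  orig:{C}
  [1..1]={C,T0}  "a"  orig:{C}
  [2..2]={T1}  "b"  orig:{}
  [3..3]={C,T0}  "a"  orig:{C}
  [4..4]={C,T0}  "a"  orig:{C}
  [5..5]={C,T0}  "a"  orig:{C}
  [0..1]={A,B}  "aa"
  [1..2]=∅  "ab"
  [2..3]={B}  "ba"
  [3..4]={A,B}  "aa"
  [4..5]={A,B}  "aa"
  [0..2]=∅  "aab"
  [1..3]=∅  "aba"
  [2..4]=∅  "baa"
  [3..5]=∅  "aaa"
  [0..3]={B}  "aaba"
  [1..4]=∅  "abaa"
  [2..5]={S}  "baaa"
  [0..4]=∅  "aabaa"
  [1..5]=∅  "abaaa"
  [0..5]={S}  "aabaaa"

S ∈ T[0,5] ⇒ YES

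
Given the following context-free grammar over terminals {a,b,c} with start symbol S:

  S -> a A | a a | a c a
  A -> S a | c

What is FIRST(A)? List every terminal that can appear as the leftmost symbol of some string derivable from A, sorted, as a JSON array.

FIRST iteration:
[1]
  A via A→c: +{c}
  S via S→a A: +{a}
  FIRST[S]={a}  FIRST[A]={c}
[2]
  A via A→S a: +{a}
  FIRST[S]={a}  FIRST[A]={a,c}
[3] done
  FIRST[S]={a}  FIRST[A]={a,c}

FIRST(A) = ["a", "c"]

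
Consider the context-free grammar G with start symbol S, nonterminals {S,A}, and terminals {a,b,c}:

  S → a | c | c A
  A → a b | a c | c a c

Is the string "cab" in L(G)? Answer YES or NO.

CNF form of G:
  S -> T2 A | a | c
  A -> T0 T1 | T0 T2 | T2 X3
  T0 -> a
  T1 -> b
  T2 -> c
  X3 -> T0 T2

CYK fill:
  cell(0,0) c: {S,T2}  orig:{S}
  cell(1,1) a: {S,T0}  orig:{S}
  cell(2,2) b: {T1}  orig:{}
  cell(0,1) ca: ∅
  cell(1,2) ab: {A}
  cell(0,2) cab: {S}

S ∈ T[0,2] ⇒ YES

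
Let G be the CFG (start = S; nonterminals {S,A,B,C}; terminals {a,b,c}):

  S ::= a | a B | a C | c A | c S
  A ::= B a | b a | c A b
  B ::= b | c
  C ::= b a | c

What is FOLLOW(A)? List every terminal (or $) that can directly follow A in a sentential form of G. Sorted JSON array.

FIRST sets, iterate to fixpoint:
round 1:
  A via A→b a: +{b}
  A via A→c A b: +{c}
  B via B→b: +{b}
  B via B→c: +{c}
  C via C→b a: +{b}
  C via C→c: +{c}
  S via S→a: +{a}
  S via S→c A: +{c}
  FIRST[S]={a,c}  FIRST[A]={b,c}  FIRST[B]={b,c}  FIRST[C]={b,c}
round 2: — fixpoint
  FIRST[S]={a,c}  FIRST[A]={b,c}  FIRST[B]={b,c}  FIRST[C]={b,c}

Compute FOLLOW by fixpoint:
FOLLOW(S) := {$}
round 1:
  A→B a: FOLLOW(B) ⊇ FIRST(a) = {a}; new: +{a}
  A→c A b: FOLLOW(A) ⊇ FIRST(b) = {b}; new: +{b}
  S→a B: FOLLOW(B) ⊇ FOLLOW(S) ⊇ {$}; new: +{$}
  S→a C: FOLLOW(C) ⊇ FOLLOW(S) ⊇ {$}; new: +{$}
  S→c A: FOLLOW(A) ⊇ FOLLOW(S) ⊇ {$}; new: +{$}
  S: {$}  A: {$,b}  B: {$,a}  C: {$}
round 2: (no change)
  S: {$}  A: {$,b}  B: {$,a}  C: {$}

FOLLOW(A) = ["$", "b"]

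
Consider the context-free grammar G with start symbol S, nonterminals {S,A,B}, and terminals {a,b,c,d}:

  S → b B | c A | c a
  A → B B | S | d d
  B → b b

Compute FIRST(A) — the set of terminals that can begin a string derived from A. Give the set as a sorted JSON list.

FIRST sets, iterate to fixpoint:
pass 1:
  A via A→d d: +{d}
  B via B→b b: +{b}
  S via S→b B: +{b}
  S via S→c A: +{c}
  FIRST[S]={b,c}  FIRST[A]={d}  FIRST[B]={b}
pass 2:
  A via A→B B: +{b}
  A via A→S: +{c}
  FIRST[S]={b,c}  FIRST[A]={b,c,d}  FIRST[B]={b}
pass 3: (stable)
  FIRST[S]={b,c}  FIRST[A]={b,c,d}  FIRST[B]={b}

FIRST(A) = ["b", "c", "d"]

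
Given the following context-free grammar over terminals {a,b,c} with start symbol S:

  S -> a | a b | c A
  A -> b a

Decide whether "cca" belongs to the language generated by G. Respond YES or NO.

CNF form of G:
  S -> T1 T0 | T2 A | a
  A -> T0 T1
  T0 -> b
  T1 -> a
  T2 -> c

Fill CYK table bottom-up:
  [0..0]={T2}  "c"  orig:{}
  [1..1]={T2}  "c"  orig:{}
  [2..2]={S,T1}  "a"  orig:{S}
  [0..1]=∅  "cc"
  [1..2]=∅  "ca"
  [0..2]=∅  "cca"

S ∉ T[0,2] ⇒ NO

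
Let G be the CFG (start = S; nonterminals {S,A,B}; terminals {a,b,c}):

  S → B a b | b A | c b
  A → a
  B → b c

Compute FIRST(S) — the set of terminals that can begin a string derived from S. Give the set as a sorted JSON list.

FIRST sets, iterate to fixpoint:
[1]
  A via A→a: +{a}
  B via B→b c: +{b}
  S via S→B a b: +{b}
  S via S→c b: +{c}
  S: {b,c}  A: {a}  B: {b}
[2] — fixpoint
  S: {b,c}  A: {a}  B: {b}

FIRST(S) = ["b", "c"]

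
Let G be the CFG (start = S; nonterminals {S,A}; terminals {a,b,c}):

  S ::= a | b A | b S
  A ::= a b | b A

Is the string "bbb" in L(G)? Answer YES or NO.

CNF form of G:
  S -> T1 A | T1 S | a
  A -> T0 T1 | T1 A
  T0 -> a
  T1 -> b

CYK table (by increasing span):
  cell(0,0) b: {T1}  orig:{}
  cell(1,1) b: {T1}  orig:{}
  cell(2,2) b: {T1}  orig:{}
  cell(0,1) bb: ∅
  cell(1,2) bb: ∅
  cell(0,2) bbb: ∅

S ∉ T[0,2] ⇒ NO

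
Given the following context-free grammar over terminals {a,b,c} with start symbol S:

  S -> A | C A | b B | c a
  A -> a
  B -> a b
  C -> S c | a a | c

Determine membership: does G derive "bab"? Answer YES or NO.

CNF form of G:
  S -> C A | T1 B | T2 T0 | a
  A -> a
  B -> T0 T1
  C -> S T2 | T0 T0 | c
  T0 -> a
  T1 -> b
  T2 -> c

CYK fill:
  T[0,0] 'b' = {T1}  orig:{}
  T[1,1] 'a' = {A,S,T0}  orig:{A,S}
  T[2,2] 'b' = {T1}  orig:{}
  T[0,1] 'ba' = ∅
  T[1,2] 'ab' = {B}
  T[0,2] 'bab' = {S}

S ∈ T[0,2] ⇒ YES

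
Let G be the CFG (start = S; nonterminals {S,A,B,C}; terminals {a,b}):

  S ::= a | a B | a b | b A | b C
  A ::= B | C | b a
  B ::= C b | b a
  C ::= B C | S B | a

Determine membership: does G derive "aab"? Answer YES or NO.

Convert to CNF:
  S -> T0 A | T0 C | T1 B | T1 T0 | a
  A -> B C | C T0 | S B | T0 T1 | a
  B -> C T0 | T0 T1
  C -> B C | S B | a
  T0 -> b
  T1 -> a

CYK fill:
  T[0,0] 'a' = {A,C,S,T1}  orig:{A,C,S}
  T[1,1] 'a' = {A,C,S,T1}  orig:{A,C,S}
  T[2,2] 'b' = {T0}  orig:{}
  T[0,1] 'aa' = ∅
  T[1,2] 'ab' = {A,B,S}
  T[0,2] 'aab' = {A,C,S}

S ∈ T[0,2] ⇒ YES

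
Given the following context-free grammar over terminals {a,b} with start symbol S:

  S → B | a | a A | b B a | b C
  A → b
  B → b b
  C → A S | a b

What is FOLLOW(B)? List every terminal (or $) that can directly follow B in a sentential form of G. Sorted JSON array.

Compute FIRST by fixpoint:
round 1:
  A via A→b: +{b}
  B via B→b b: +{b}
  C via C→A S: +{b}
  C via C→a b: +{a}
  S via S→B: +{b}
  S via S→a: +{a}
  FIRST[S]={a,b}  FIRST[A]={b}  FIRST[B]={b}  FIRST[C]={a,b}
round 2: (no change)
  FIRST[S]={a,b}  FIRST[A]={b}  FIRST[B]={b}  FIRST[C]={a,b}

Compute FOLLOW by fixpoint:
FOLLOW(S) := {$}
round 1:
  C→A S: FOLLOW(A) ⊇ FIRST(S) = {a,b}; new: +{a,b}
  S→B: FOLLOW(B) ⊇ FOLLOW(S) ⊇ {$}; new: +{$}
  S→a A: FOLLOW(A) ⊇ FOLLOW(S) ⊇ {$}; new: +{$}
  S→b B a: FOLLOW(B) ⊇ FIRST(a) = {a}; new: +{a}
  S→b C: FOLLOW(C) ⊇ FOLLOW(S) ⊇ {$}; new: +{$}
  FOLLOW(S)={$}  FOLLOW(A)={$,a,b}  FOLLOW(B)={$,a}  FOLLOW(C)={$}
round 2: (no change)
  FOLLOW(S)={$}  FOLLOW(A)={$,a,b}  FOLLOW(B)={$,a}  FOLLOW(C)={$}

FOLLOW(B) = ["$", "a"]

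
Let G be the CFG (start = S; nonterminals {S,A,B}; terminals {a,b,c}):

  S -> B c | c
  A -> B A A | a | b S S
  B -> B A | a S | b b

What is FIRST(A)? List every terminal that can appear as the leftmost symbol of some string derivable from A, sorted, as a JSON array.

FIRST sets, iterate to fixpoint:
pass 1:
  A via A→a: +{a}
  A via A→b S S: +{b}
  B via B→a S: +{a}
  B via B→b b: +{b}
  S via S→B c: +{a,b}
  S via S→c: +{c}
  FIRST[S]={a,b,c}  FIRST[A]={a,b}  FIRST[B]={a,b}
pass 2: (stable)
  FIRST[S]={a,b,c}  FIRST[A]={a,b}  FIRST[B]={a,b}

FIRST(A) = ["a", "b"]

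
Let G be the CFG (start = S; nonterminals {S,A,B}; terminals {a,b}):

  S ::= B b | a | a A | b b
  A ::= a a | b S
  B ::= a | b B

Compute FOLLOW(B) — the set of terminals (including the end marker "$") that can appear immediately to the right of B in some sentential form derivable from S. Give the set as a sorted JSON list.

FIRST sets, iterate to fixpoint:
round 1:
  A via A→a a: +{a}
  A via A→b S: +{b}
  B via B→a: +{a}
  B via B→b B: +{b}
  S via S→B b: +{a,b}
  S: {a,b}  A: {a,b}  B: {a,b}
round 2: done
  S: {a,b}  A: {a,b}  B: {a,b}

Compute FOLLOW by fixpoint:
seed FOLLOW(S) with $
iter 1:
  S→B b: FOLLOW(B) ⊇ FIRST(b) = {b}; new: +{b}
  S→a A: FOLLOW(A) ⊇ FOLLOW(S) ⊇ {$}; new: +{$}
  FOLLOW[S]={$}  FOLLOW[A]={$}  FOLLOW[B]={b}
iter 2: (stable)
  FOLLOW[S]={$}  FOLLOW[A]={$}  FOLLOW[B]={b}

FOLLOW(B) = ["b"]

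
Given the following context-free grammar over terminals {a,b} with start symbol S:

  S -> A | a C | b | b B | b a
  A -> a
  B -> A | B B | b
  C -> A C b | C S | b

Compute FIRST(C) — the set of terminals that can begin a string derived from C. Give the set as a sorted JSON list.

FIRST iteration:
iter 1:
  A via A→a: +{a}
  B via B→A: +{a}
  B via B→b: +{b}
  C via C→A C b: +{a}
  C via C→b: +{b}
  S via S→A: +{a}
  S via S→b: +{b}
  FIRST(S)={a,b}  FIRST(A)={a}  FIRST(B)={a,b}  FIRST(C)={a,b}
iter 2: (no change)
  FIRST(S)={a,b}  FIRST(A)={a}  FIRST(B)={a,b}  FIRST(C)={a,b}

FIRST(C) = ["a", "b"]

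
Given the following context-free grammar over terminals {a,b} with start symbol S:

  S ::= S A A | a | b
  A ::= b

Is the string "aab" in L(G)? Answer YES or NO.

CNF form of G:
  S -> S X0 | a | b
  A -> b
  X0 -> A A

Fill CYK table bottom-up:
  cell(0,0) a: {S}
  cell(1,1) a: {S}
  cell(2,2) b: {A,S}
  cell(0,1) aa: ∅
  cell(1,2) ab: ∅
  cell(0,2) aab: ∅

S ∉ T[0,2] ⇒ NO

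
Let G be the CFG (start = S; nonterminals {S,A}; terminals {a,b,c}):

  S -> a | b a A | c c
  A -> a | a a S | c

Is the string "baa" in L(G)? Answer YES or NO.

Convert to CNF:
  S -> T1 X4 | T2 T2 | a
  A -> T0 X3 | a | c
  T0 -> a
  T1 -> b
  T2 -> c
  X3 -> T0 S
  X4 -> T0 A

CYK fill:
  cell(0,0) b: {T1}  orig:{}
  cell(1,1) a: {A,S,T0}  orig:{A,S}
  cell(2,2) a: {A,S,T0}  orig:{A,S}
  cell(0,1) ba: ∅
  cell(1,2) aa: {X3,X4}  orig:{}
  cell(0,2) baa: {S}

S ∈ T[0,2] ⇒ YES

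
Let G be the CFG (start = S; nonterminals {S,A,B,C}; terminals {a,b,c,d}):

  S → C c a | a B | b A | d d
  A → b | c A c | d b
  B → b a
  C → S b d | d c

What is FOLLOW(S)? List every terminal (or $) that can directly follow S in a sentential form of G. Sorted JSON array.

FIRST sets, iterate to fixpoint:
pass 1:
  A via A→b: +{b}
  A via A→c A c: +{c}
  A via A→d b: +{d}
  B via B→b a: +{b}
  C via C→d c: +{d}
  S via S→C c a: +{d}
  S via S→a B: +{a}
  S via S→b A: +{b}
  FIRST[S]={a,b,d}  FIRST[A]={b,c,d}  FIRST[B]={b}  FIRST[C]={d}
pass 2:
  C via C→S b d: +{a,b}
  FIRST[S]={a,b,d}  FIRST[A]={b,c,d}  FIRST[B]={b}  FIRST[C]={a,b,d}
pass 3: — fixpoint
  FIRST[S]={a,b,d}  FIRST[A]={b,c,d}  FIRST[B]={b}  FIRST[C]={a,b,d}

FOLLOW iteration:
seed FOLLOW(S) with $
round 1:
  A→c A c: FOLLOW(A) ⊇ FIRST(c) = {c}; new: +{c}
  C→S b d: FOLLOW(S) ⊇ FIRST(b) = {b}; new: +{b}
  S→C c a: FOLLOW(C) ⊇ FIRST(c) = {c}; new: +{c}
  S→a B: FOLLOW(B) ⊇ FOLLOW(S) ⊇ {$,b}; new: +{$,b}
  S→b A: FOLLOW(A) ⊇ FOLLOW(S) ⊇ {$,b}; new: +{$,b}
  FOLLOW(S)={$,b}  FOLLOW(A)={$,b,c}  FOLLOW(B)={$,b}  FOLLOW(C)={c}
round 2: — fixpoint
  FOLLOW(S)={$,b}  FOLLOW(A)={$,b,c}  FOLLOW(B)={$,b}  FOLLOW(C)={c}

FOLLOW(S) = ["$", "b"]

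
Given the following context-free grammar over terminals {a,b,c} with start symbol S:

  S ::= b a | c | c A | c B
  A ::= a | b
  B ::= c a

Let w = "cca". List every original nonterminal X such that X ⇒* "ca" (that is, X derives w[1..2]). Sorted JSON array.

CNF form of G:
  S -> T0 A | T0 B | T2 T1 | c
  A -> a | b
  B -> T0 T1
  T0 -> c
  T1 -> a
  T2 -> b

CYK table (by increasing span) (cells [i..j] with 1 ≤ i ≤ j ≤ 2 only):
  cell(1,1) c: {S,T0}  orig:{S}
  cell(2,2) a: {A,T1}  orig:{A}
  cell(1,2) ca: {B,S}

Original NTs in T[1,2] deriving "ca": ["B", "S"]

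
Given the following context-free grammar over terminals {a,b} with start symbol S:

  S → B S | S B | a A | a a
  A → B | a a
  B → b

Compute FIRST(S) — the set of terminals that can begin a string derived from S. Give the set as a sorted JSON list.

FIRST sets, iterate to fixpoint:
round 1:
  A via A→a a: +{a}
  B via B→b: +{b}
  S via S→B S: +{b}
  S via S→a A: +{a}
  FIRST[S]={a,b}  FIRST[A]={a}  FIRST[B]={b}
round 2:
  A via A→B: +{b}
  FIRST[S]={a,b}  FIRST[A]={a,b}  FIRST[B]={b}
round 3: (no change)
  FIRST[S]={a,b}  FIRST[A]={a,b}  FIRST[B]={b}

FIRST(S) = ["a", "b"]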